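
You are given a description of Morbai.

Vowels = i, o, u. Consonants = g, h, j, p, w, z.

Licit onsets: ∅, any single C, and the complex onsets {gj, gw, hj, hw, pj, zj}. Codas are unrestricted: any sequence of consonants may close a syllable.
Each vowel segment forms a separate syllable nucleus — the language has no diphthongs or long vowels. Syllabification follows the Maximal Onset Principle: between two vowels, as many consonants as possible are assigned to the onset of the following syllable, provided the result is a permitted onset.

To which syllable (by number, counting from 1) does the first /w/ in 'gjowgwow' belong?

Vowels present: o, o; each is a nucleus, giving 2 syllables.
V1 /o/ – V2 /o/: cluster /wgw/ — the longest permitted-onset suffix is /gw/; onset = /gw/, preceding coda = /w/.
Result: gjow.gwow.
The first /w/ is in the coda of syllable 1 (/gjow/).

1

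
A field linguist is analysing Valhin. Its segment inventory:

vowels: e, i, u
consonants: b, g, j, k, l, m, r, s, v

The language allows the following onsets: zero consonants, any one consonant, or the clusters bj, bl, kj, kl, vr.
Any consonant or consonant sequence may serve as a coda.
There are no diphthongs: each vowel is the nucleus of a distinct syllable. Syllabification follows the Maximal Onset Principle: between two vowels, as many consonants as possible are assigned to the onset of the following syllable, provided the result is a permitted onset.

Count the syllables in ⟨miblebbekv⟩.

3

Nuclei (vowels): i, e, e → 3 syllables.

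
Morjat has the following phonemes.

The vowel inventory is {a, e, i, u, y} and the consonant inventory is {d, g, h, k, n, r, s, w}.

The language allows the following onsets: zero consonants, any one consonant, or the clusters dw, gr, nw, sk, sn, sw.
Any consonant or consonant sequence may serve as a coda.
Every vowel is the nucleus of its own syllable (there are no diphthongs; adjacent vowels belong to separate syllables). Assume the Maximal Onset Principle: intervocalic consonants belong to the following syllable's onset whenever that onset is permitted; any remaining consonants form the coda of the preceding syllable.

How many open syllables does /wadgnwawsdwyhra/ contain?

1

The vowels are a, a, y, a — 4 nuclei, so 4 syllables.
Between /a/ (V1) and /a/ (V2): /dgnw/ — longest licit onset from the right is /nw/, leaving /dg/ as coda.
Between /a/ (V2) and /y/ (V3): cluster /wsdw/ — the longest permitted-onset suffix is /dw/; onset = /dw/, preceding coda = /ws/.
Between /y/ (V3) and /a/ (V4): cluster /hr/ — the longest permitted-onset suffix is /r/; onset = /r/, preceding coda = /h/.
Syllabification: wadg.nwaws.dwyh.ra.
Classifying each syllable: /wadg/ (closed), /nwaws/ (closed), /dwyh/ (closed), /ra/ (open).
Open syllables: 1.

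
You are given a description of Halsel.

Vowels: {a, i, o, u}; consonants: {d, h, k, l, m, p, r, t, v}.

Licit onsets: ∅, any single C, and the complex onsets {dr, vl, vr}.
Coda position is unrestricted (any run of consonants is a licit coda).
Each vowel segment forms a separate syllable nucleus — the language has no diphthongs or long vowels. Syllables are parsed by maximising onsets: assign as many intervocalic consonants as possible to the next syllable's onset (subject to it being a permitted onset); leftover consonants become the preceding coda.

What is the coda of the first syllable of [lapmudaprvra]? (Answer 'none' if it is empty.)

p

The vowels are a, u, a, a — 4 nuclei, so 4 syllables.
V1 /a/ – V2 /u/: cluster /pm/ — the longest permitted-onset suffix is /m/; onset = /m/, preceding coda = /p/.
V2 /u/ – V3 /a/: just /d/ — single C goes to the following onset.
V3 /a/ – V4 /a/: /prvr/; trying suffixes from longest down, /vr/ is the first permitted one, so coda /pr/ | onset /vr/.
Result: lap.mu.dapr.vra.
Syllable 1 is /lap/: onset /l/, nucleus /a/, coda /p/.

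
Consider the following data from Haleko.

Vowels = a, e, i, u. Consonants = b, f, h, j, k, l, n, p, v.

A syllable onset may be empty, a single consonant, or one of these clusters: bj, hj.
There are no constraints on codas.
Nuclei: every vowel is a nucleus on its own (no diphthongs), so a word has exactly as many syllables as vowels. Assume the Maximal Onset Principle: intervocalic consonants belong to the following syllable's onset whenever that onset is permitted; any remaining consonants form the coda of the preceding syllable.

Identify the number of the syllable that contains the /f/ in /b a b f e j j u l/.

2

The vowels are a, e, u — 3 nuclei, so 3 syllables.
V1 /a/ – V2 /e/: /bf/ — longest licit onset from the right is /f/, leaving /b/ as coda.
V2 /e/ – V3 /u/: /jj/ splits as /j/ + /j/ (/j/ is the longest suffix that is a licit onset).
So the parse is bab.fej.jul.
The /f/ is in the onset of syllable 2 (/fej/).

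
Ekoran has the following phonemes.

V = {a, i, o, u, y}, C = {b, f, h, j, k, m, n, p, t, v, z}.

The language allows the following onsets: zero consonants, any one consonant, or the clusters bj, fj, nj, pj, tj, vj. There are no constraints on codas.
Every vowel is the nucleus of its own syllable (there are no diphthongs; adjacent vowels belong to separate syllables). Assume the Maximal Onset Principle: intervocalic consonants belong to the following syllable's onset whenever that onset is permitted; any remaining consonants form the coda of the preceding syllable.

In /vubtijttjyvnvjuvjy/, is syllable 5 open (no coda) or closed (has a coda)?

open

Nuclei (vowels): u, i, y, u, y → 5 syllables.
Between /u/ (V1) and /i/ (V2): /bt/; trying suffixes from longest down, /t/ is the first permitted one, so coda /b/ | onset /t/.
Between /i/ (V2) and /y/ (V3): /jttj/ splits as /jt/ + /tj/ (/tj/ is the longest suffix that is a licit onset).
Between /y/ (V3) and /u/ (V4): /vnvj/; trying suffixes from longest down, /vj/ is the first permitted one, so coda /vn/ | onset /vj/.
Between /u/ (V4) and /y/ (V5): /vj/ is a licit onset in full, so it all attaches to the next syllable.
So the parse is vub.tijt.tjyvn.vju.vjy.
Syllable 5 is /vjy/; it ends in its nucleus with no coda, so it is open.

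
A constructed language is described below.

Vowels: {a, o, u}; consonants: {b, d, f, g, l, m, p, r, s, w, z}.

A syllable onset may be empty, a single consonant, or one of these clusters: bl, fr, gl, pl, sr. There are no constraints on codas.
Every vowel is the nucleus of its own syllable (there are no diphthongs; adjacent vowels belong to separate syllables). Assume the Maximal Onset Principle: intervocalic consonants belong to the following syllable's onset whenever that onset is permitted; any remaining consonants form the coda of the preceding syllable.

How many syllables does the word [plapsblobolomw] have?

4

Vowels present: a, o, o, o; each is a nucleus, giving 4 syllables.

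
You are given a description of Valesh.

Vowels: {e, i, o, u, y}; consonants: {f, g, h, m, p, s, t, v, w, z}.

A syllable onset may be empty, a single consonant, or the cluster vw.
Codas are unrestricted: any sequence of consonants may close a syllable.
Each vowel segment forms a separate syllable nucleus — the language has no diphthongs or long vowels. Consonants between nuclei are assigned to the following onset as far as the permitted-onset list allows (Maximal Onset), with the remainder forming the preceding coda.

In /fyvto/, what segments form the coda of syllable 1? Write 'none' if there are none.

v

The vowels are y, o — 2 nuclei, so 2 syllables.
V1 /y/ – V2 /o/: /vt/; trying suffixes from longest down, /t/ is the first permitted one, so coda /v/ | onset /t/.
Syllabification: fyv.to.
Syllable 1 is /fyv/: onset /f/, nucleus /y/, coda /v/.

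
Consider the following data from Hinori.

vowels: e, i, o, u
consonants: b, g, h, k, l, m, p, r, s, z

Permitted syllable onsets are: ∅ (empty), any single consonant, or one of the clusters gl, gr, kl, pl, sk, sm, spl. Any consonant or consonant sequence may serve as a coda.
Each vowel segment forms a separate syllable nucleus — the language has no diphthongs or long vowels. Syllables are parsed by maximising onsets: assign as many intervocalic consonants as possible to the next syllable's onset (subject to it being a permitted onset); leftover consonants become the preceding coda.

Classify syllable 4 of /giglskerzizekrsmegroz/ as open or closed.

closed

The vowels are i, e, i, e, e, o — 6 nuclei, so 6 syllables.
σ1/σ2 boundary: /glsk/ — longest licit onset from the right is /sk/, leaving /gl/ as coda.
σ2/σ3 boundary: /rz/ — longest licit onset from the right is /z/, leaving /r/ as coda.
σ3/σ4 boundary: just /z/ — single C goes to the following onset.
σ4/σ5 boundary: cluster /krsm/ — the longest permitted-onset suffix is /sm/; onset = /sm/, preceding coda = /kr/.
σ5/σ6 boundary: /gr/ — entire cluster is a permitted onset → onset /gr/, coda ∅.
Syllabification: gigl.sker.zi.zekr.sme.groz.
Syllable 4 is /zekr/ with coda /kr/, so it is closed.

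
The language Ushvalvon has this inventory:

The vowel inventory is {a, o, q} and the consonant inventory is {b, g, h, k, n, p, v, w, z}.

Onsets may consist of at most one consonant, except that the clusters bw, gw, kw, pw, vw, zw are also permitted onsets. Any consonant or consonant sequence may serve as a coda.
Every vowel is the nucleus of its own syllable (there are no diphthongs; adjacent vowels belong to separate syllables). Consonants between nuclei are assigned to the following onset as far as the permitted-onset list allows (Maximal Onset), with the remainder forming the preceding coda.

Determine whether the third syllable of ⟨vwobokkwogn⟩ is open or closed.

closed

The vowels are o, o, o — 3 nuclei, so 3 syllables.
Between /o/ (V1) and /o/ (V2): just /b/ — single C goes to the following onset.
Between /o/ (V2) and /o/ (V3): /kkw/; trying suffixes from longest down, /kw/ is the first permitted one, so coda /k/ | onset /kw/.
Putting it together: vwo.bok.kwogn.
Syllable 3 is /kwogn/ with coda /gn/, so it is closed.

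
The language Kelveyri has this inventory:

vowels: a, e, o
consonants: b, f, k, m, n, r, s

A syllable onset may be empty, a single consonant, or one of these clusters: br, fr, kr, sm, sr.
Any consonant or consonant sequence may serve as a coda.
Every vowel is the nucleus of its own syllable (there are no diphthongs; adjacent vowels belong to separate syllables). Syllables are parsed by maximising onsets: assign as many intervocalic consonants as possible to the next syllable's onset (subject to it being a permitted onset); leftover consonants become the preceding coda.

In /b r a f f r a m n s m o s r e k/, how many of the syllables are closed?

Nuclei (vowels): a, a, o, e → 4 syllables.
Between /a/ (V1) and /a/ (V2): /ffr/ — longest licit onset from the right is /fr/, leaving /f/ as coda.
Between /a/ (V2) and /o/ (V3): /mnsm/ splits as /mn/ + /sm/ (/sm/ is the longest suffix that is a licit onset).
Between /o/ (V3) and /e/ (V4): cluster /sr/ — /sr/ is itself a permitted onset, so the whole cluster goes right; preceding coda = ∅.
Syllabification: braf.framn.smo.srek.
Classifying each syllable: /braf/ (closed), /framn/ (closed), /smo/ (open), /srek/ (closed).
Closed syllables: 3.

3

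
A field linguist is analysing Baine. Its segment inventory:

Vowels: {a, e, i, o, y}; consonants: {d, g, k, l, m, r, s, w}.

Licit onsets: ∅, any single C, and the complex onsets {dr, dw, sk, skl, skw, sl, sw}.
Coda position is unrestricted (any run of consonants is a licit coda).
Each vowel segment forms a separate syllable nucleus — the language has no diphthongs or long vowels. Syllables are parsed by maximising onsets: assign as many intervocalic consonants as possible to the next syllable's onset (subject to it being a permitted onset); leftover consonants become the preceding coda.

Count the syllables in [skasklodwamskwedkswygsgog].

6

The vowels are a, o, a, e, y, o — 6 nuclei, so 6 syllables.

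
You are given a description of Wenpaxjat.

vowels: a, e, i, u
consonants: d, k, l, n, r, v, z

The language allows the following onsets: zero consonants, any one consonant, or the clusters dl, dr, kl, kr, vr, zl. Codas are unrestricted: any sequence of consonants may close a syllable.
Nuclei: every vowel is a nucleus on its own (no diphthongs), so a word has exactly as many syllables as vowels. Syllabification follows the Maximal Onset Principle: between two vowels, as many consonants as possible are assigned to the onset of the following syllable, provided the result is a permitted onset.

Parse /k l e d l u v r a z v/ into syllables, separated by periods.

kle.dlu.vrazv

The vowels are e, u, a — 3 nuclei, so 3 syllables.
/e…u/ gap (V1→V2): cluster /dl/ — /dl/ is itself a permitted onset, so the whole cluster goes right; preceding coda = ∅.
/u…a/ gap (V2→V3): cluster /vr/ — /vr/ is itself a permitted onset, so the whole cluster goes right; preceding coda = ∅.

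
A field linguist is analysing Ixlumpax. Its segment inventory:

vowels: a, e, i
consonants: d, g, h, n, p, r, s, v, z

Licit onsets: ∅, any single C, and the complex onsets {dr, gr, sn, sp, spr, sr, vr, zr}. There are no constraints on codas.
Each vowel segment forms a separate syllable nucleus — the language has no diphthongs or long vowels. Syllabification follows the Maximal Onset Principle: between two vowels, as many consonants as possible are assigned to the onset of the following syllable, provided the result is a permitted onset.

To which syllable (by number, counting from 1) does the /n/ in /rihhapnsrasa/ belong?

2

Nuclei (vowels): i, a, a, a → 4 syllables.
V1 /i/ – V2 /a/: /hh/ — longest licit onset from the right is /h/, leaving /h/ as coda.
V2 /a/ – V3 /a/: /pnsr/ — longest licit onset from the right is /sr/, leaving /pn/ as coda.
V3 /a/ – V4 /a/: /s/ → onset of the next syllable (single consonants are always licit onsets).
Result: rih.hapn.sra.sa.
The /n/ is in the coda of syllable 2 (/hapn/).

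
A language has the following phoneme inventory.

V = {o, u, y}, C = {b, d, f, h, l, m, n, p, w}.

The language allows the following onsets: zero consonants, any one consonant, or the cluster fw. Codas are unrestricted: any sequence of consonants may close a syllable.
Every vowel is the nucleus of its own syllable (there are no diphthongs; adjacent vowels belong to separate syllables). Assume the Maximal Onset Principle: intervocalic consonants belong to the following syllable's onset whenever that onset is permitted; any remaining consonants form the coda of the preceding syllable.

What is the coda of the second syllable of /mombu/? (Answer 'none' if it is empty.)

Nuclei (vowels): o, u → 2 syllables.
σ1/σ2 boundary: /mb/; trying suffixes from longest down, /b/ is the first permitted one, so coda /m/ | onset /b/.
Result: mom.bu.
Syllable 2 is /bu/: onset /b/, nucleus /u/, coda ∅.

none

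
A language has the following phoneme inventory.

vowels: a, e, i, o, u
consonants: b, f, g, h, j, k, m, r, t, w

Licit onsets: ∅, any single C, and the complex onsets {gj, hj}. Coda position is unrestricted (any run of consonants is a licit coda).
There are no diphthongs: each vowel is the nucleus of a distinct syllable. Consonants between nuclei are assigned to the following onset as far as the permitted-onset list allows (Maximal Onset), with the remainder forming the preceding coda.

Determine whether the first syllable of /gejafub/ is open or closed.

open

Vowels present: e, a, u; each is a nucleus, giving 3 syllables.
V1 /e/ – V2 /a/: /j/ → onset of the next syllable (single consonants are always licit onsets).
V2 /a/ – V3 /u/: /f/ is a single consonant, so it becomes the next onset.
So the parse is ge.ja.fub.
Syllable 1 is /ge/; it ends in its nucleus with no coda, so it is open.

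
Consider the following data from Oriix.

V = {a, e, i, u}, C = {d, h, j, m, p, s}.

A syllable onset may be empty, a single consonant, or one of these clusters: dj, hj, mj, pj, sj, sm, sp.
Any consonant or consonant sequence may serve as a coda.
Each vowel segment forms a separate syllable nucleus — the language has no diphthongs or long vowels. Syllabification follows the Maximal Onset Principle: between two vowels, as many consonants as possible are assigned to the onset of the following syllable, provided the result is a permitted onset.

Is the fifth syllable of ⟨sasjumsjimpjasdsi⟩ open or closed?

open

Nuclei (vowels): a, u, i, a, i → 5 syllables.
Between /a/ (V1) and /u/ (V2): /sj/ is a licit onset in full, so it all attaches to the next syllable.
Between /u/ (V2) and /i/ (V3): /msj/; trying suffixes from longest down, /sj/ is the first permitted one, so coda /m/ | onset /sj/.
Between /i/ (V3) and /a/ (V4): /mpj/ splits as /m/ + /pj/ (/pj/ is the longest suffix that is a licit onset).
Between /a/ (V4) and /i/ (V5): /sds/ splits as /sd/ + /s/ (/s/ is the longest suffix that is a licit onset).
Result: sa.sjum.sjim.pjasd.si.
Syllable 5 is /si/; it ends in its nucleus with no coda, so it is open.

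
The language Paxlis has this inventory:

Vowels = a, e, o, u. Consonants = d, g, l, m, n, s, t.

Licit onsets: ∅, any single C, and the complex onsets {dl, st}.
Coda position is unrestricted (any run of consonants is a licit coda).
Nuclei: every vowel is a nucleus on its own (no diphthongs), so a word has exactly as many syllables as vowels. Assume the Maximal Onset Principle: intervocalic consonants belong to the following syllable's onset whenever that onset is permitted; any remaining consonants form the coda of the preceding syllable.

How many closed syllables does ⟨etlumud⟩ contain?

2

Nuclei (vowels): e, u, u → 3 syllables.
/e…u/ gap (V1→V2): cluster /tl/ — the longest permitted-onset suffix is /l/; onset = /l/, preceding coda = /t/.
/u…u/ gap (V2→V3): /m/ is a single consonant, so it becomes the next onset.
Putting it together: et.lu.mud.
Classifying each syllable: /et/ (closed), /lu/ (open), /mud/ (closed).
Closed syllables: 2.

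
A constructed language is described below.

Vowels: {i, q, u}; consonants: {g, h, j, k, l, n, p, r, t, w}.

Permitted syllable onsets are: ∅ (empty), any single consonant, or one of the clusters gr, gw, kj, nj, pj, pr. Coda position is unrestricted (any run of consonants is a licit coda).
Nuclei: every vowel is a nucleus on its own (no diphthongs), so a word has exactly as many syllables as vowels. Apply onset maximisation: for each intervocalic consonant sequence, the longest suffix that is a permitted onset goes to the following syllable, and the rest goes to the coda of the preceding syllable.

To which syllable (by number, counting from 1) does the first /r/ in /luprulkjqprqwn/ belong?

Vowels present: u, u, q, q; each is a nucleus, giving 4 syllables.
σ1/σ2 boundary: /pr/ is a licit onset in full, so it all attaches to the next syllable.
σ2/σ3 boundary: /lkj/ splits as /l/ + /kj/ (/kj/ is the longest suffix that is a licit onset).
σ3/σ4 boundary: /pr/ — entire cluster is a permitted onset → onset /pr/, coda ∅.
Result: lu.prul.kjq.prqwn.
The first /r/ is in the onset of syllable 2 (/prul/).

2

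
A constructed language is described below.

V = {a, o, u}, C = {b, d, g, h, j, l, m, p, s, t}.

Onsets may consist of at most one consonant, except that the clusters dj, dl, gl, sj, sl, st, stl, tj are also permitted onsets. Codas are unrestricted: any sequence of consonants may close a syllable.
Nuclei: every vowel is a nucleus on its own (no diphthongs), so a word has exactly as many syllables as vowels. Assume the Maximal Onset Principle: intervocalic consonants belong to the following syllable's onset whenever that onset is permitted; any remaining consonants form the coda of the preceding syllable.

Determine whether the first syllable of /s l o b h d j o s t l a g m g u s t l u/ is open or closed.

closed

The vowels are o, o, a, u, u — 5 nuclei, so 5 syllables.
Between /o/ (V1) and /o/ (V2): /bhdj/ — longest licit onset from the right is /dj/, leaving /bh/ as coda.
Between /o/ (V2) and /a/ (V3): /stl/ — entire cluster is a permitted onset → onset /stl/, coda ∅.
Between /a/ (V3) and /u/ (V4): /gmg/; trying suffixes from longest down, /g/ is the first permitted one, so coda /gm/ | onset /g/.
Between /u/ (V4) and /u/ (V5): cluster /stl/ — /stl/ is itself a permitted onset, so the whole cluster goes right; preceding coda = ∅.
Syllabification: slobh.djo.stlagm.gu.stlu.
Syllable 1 is /slobh/ with coda /bh/, so it is closed.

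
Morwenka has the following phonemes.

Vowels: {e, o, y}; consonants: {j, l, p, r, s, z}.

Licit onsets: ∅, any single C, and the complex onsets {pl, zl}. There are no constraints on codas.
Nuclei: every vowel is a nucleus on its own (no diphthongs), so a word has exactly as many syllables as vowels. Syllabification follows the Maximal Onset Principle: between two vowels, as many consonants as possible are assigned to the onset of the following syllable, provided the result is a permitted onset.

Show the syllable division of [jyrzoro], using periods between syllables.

jyr.zo.ro

Nuclei (vowels): y, o, o → 3 syllables.
/y…o/ gap (V1→V2): /rz/ splits as /r/ + /z/ (/z/ is the longest suffix that is a licit onset).
/o…o/ gap (V2→V3): /r/ is a single consonant, so it becomes the next onset.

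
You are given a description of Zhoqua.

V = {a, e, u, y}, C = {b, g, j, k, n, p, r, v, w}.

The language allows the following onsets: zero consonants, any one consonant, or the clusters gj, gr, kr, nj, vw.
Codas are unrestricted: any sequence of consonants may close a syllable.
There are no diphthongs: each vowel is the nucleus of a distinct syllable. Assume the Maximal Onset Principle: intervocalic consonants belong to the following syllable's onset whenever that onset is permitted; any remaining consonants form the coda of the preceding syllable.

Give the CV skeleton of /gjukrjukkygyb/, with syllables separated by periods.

Nuclei (vowels): u, u, y, y → 4 syllables.
σ1/σ2 boundary: /krj/; trying suffixes from longest down, /j/ is the first permitted one, so coda /kr/ | onset /j/.
σ2/σ3 boundary: /kk/ splits as /k/ + /k/ (/k/ is the longest suffix that is a licit onset).
σ3/σ4 boundary: just /g/ — single C goes to the following onset.
Putting it together: gjukr.juk.ky.gyb.
Mapping each syllable to C/V: /gjukr/ → CCVCC, /juk/ → CVC, /ky/ → CV, /gyb/ → CVC.

CCVCC.CVC.CV.CVC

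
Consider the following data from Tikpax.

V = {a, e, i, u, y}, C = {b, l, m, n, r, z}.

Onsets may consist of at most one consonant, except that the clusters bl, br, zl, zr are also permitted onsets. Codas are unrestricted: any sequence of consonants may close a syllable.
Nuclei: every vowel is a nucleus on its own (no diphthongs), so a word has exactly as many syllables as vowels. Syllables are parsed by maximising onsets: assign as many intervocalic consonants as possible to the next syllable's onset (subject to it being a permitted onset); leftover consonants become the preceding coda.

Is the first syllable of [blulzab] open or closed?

closed

Vowels present: u, a; each is a nucleus, giving 2 syllables.
/u…a/ gap (V1→V2): /lz/; trying suffixes from longest down, /z/ is the first permitted one, so coda /l/ | onset /z/.
Syllabification: blul.zab.
Syllable 1 is /blul/ with coda /l/, so it is closed.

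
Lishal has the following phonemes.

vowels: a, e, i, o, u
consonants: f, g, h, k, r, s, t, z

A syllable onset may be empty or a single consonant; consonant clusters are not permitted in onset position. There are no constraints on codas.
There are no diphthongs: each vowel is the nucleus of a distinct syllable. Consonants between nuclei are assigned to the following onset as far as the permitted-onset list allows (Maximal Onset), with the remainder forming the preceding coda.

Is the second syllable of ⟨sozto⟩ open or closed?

open

Nuclei (vowels): o, o → 2 syllables.
Between /o/ (V1) and /o/ (V2): /zt/ splits as /z/ + /t/ (/t/ is the longest suffix that is a licit onset).
Syllabification: soz.to.
Syllable 2 is /to/; it ends in its nucleus with no coda, so it is open.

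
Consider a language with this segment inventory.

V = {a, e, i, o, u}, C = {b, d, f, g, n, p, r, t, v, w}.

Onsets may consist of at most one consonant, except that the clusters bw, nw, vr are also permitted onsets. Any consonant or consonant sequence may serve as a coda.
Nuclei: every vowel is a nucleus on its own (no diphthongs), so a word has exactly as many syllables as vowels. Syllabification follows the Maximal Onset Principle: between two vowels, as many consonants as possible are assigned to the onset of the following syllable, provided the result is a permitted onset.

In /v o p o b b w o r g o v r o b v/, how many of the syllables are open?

2

Nuclei (vowels): o, o, o, o, o → 5 syllables.
Between /o/ (V1) and /o/ (V2): just /p/ — single C goes to the following onset.
Between /o/ (V2) and /o/ (V3): cluster /bbw/ — the longest permitted-onset suffix is /bw/; onset = /bw/, preceding coda = /b/.
Between /o/ (V3) and /o/ (V4): /rg/ — longest licit onset from the right is /g/, leaving /r/ as coda.
Between /o/ (V4) and /o/ (V5): /vr/ is a licit onset in full, so it all attaches to the next syllable.
Syllabification: vo.pob.bwor.go.vrobv.
Classifying each syllable: /vo/ (open), /pob/ (closed), /bwor/ (closed), /go/ (open), /vrobv/ (closed).
Open syllables: 2.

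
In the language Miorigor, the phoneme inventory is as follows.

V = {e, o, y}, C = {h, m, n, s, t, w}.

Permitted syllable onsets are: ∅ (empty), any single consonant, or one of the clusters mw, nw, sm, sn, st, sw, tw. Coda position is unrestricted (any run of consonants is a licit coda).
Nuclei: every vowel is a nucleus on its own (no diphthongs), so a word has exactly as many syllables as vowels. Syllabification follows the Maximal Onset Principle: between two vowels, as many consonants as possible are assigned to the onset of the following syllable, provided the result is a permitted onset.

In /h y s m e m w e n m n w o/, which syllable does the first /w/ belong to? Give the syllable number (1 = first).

Vowels present: y, e, e, o; each is a nucleus, giving 4 syllables.
Between /y/ (V1) and /e/ (V2): /sm/ — entire cluster is a permitted onset → onset /sm/, coda ∅.
Between /e/ (V2) and /e/ (V3): cluster /mw/ — /mw/ is itself a permitted onset, so the whole cluster goes right; preceding coda = ∅.
Between /e/ (V3) and /o/ (V4): /nmnw/; trying suffixes from longest down, /nw/ is the first permitted one, so coda /nm/ | onset /nw/.
Result: hy.sme.mwenm.nwo.
The first /w/ is in the onset of syllable 3 (/mwenm/).

3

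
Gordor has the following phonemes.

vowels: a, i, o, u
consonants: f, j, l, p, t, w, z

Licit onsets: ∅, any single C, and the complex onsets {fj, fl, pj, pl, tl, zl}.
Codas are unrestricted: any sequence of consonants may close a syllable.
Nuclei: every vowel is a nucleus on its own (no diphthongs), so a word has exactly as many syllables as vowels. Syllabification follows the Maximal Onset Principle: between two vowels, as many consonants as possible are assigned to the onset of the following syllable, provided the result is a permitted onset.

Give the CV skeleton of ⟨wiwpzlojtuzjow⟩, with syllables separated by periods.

CVCC.CCVC.CVC.CVC

Vowels present: i, o, u, o; each is a nucleus, giving 4 syllables.
σ1/σ2 boundary: /wpzl/ — longest licit onset from the right is /zl/, leaving /wp/ as coda.
σ2/σ3 boundary: /jt/ — longest licit onset from the right is /t/, leaving /j/ as coda.
σ3/σ4 boundary: /zj/ — longest licit onset from the right is /j/, leaving /z/ as coda.
Syllabification: wiwp.zloj.tuz.jow.
Mapping each syllable to C/V: /wiwp/ → CVCC, /zloj/ → CCVC, /tuz/ → CVC, /jow/ → CVC.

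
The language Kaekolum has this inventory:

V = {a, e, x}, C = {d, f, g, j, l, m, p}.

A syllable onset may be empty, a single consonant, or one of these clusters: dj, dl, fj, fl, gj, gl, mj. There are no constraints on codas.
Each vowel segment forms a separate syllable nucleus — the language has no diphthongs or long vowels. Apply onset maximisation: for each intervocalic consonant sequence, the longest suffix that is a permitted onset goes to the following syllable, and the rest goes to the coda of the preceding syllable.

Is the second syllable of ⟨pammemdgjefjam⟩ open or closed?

Vowels present: a, e, e, a; each is a nucleus, giving 4 syllables.
σ1/σ2 boundary: /mm/ splits as /m/ + /m/ (/m/ is the longest suffix that is a licit onset).
σ2/σ3 boundary: /mdgj/ — longest licit onset from the right is /gj/, leaving /md/ as coda.
σ3/σ4 boundary: /fj/ — entire cluster is a permitted onset → onset /fj/, coda ∅.
Syllabification: pam.memd.gje.fjam.
Syllable 2 is /memd/ with coda /md/, so it is closed.

closed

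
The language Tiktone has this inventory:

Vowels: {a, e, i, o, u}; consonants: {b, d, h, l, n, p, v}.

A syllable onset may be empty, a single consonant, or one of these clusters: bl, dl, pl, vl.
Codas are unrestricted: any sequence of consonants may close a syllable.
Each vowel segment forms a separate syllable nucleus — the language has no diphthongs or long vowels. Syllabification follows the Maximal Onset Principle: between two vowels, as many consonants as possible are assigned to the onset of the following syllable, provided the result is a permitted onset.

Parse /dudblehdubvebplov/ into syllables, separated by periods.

dud.bleh.dub.veb.plov

Nuclei (vowels): u, e, u, e, o → 5 syllables.
Between /u/ (V1) and /e/ (V2): /dbl/ — longest licit onset from the right is /bl/, leaving /d/ as coda.
Between /e/ (V2) and /u/ (V3): /hd/; trying suffixes from longest down, /d/ is the first permitted one, so coda /h/ | onset /d/.
Between /u/ (V3) and /e/ (V4): /bv/ splits as /b/ + /v/ (/v/ is the longest suffix that is a licit onset).
Between /e/ (V4) and /o/ (V5): cluster /bpl/ — the longest permitted-onset suffix is /pl/; onset = /pl/, preceding coda = /b/.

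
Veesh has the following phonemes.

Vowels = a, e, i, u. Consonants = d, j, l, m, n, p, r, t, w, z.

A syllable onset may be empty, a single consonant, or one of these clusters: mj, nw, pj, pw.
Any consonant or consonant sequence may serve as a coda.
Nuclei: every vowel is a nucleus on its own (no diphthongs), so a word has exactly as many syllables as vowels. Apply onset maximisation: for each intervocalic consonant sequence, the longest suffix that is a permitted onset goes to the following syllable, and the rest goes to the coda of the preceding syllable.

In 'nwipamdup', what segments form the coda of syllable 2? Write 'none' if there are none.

The vowels are i, a, u — 3 nuclei, so 3 syllables.
/i…a/ gap (V1→V2): /p/ is a single consonant, so it becomes the next onset.
/a…u/ gap (V2→V3): /md/; trying suffixes from longest down, /d/ is the first permitted one, so coda /m/ | onset /d/.
Syllabification: nwi.pam.dup.
Syllable 2 is /pam/: onset /p/, nucleus /a/, coda /m/.

m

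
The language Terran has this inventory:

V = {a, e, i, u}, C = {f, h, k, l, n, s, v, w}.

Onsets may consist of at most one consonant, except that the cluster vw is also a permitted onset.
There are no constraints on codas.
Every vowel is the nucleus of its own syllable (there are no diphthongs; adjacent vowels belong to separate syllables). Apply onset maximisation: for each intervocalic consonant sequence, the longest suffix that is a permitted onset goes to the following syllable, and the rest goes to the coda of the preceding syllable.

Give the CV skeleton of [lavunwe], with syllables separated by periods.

CV.CVC.CV

Vowels present: a, u, e; each is a nucleus, giving 3 syllables.
Between /a/ (V1) and /u/ (V2): /v/ → onset of the next syllable (single consonants are always licit onsets).
Between /u/ (V2) and /e/ (V3): /nw/ — longest licit onset from the right is /w/, leaving /n/ as coda.
Syllabification: la.vun.we.
Mapping each syllable to C/V: /la/ → CV, /vun/ → CVC, /we/ → CV.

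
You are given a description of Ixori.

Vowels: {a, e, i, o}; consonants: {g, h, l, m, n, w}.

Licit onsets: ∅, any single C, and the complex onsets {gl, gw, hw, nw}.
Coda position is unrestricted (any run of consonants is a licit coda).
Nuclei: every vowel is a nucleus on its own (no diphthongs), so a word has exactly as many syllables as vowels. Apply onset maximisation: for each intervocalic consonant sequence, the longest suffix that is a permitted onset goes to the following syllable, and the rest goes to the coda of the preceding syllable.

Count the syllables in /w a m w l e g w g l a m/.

3

The vowels are a, e, a — 3 nuclei, so 3 syllables.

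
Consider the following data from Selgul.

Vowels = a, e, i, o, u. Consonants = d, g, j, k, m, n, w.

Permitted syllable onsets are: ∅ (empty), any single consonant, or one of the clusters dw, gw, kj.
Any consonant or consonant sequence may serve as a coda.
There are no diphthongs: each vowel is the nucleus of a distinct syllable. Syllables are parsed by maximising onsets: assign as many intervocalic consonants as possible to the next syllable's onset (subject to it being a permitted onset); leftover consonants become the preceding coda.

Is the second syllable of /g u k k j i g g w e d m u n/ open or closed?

closed

The vowels are u, i, e, u — 4 nuclei, so 4 syllables.
V1 /u/ – V2 /i/: cluster /kkj/ — the longest permitted-onset suffix is /kj/; onset = /kj/, preceding coda = /k/.
V2 /i/ – V3 /e/: cluster /ggw/ — the longest permitted-onset suffix is /gw/; onset = /gw/, preceding coda = /g/.
V3 /e/ – V4 /u/: /dm/ splits as /d/ + /m/ (/m/ is the longest suffix that is a licit onset).
Result: guk.kjig.gwed.mun.
Syllable 2 is /kjig/ with coda /g/, so it is closed.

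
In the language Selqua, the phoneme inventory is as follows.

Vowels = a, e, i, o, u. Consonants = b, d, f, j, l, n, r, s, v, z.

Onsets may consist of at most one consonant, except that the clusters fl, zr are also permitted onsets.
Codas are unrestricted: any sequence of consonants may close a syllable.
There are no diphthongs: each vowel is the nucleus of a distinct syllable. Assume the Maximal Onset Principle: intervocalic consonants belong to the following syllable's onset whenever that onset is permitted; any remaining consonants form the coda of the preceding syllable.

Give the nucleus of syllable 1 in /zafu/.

a

The vowels are a, u — 2 nuclei, so 2 syllables.
The first nucleus (vowel 1 from the left) is /a/.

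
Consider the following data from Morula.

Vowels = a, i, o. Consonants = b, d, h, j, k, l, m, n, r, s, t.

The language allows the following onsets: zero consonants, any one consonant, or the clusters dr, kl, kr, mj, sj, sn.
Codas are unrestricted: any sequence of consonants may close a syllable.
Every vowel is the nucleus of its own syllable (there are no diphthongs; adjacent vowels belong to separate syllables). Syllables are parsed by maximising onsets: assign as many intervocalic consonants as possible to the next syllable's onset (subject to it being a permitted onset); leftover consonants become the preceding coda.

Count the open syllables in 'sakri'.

2

Nuclei (vowels): a, i → 2 syllables.
/a…i/ gap (V1→V2): /kr/ — entire cluster is a permitted onset → onset /kr/, coda ∅.
So the parse is sa.kri.
Classifying each syllable: /sa/ (open), /kri/ (open).
Open syllables: 2.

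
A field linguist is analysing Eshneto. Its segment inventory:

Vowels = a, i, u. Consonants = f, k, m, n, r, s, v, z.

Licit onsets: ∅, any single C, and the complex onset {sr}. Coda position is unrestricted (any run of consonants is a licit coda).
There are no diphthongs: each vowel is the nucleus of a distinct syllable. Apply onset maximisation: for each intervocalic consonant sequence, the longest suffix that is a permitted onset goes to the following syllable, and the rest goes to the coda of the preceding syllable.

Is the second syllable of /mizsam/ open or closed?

The vowels are i, a — 2 nuclei, so 2 syllables.
σ1/σ2 boundary: /zs/; trying suffixes from longest down, /s/ is the first permitted one, so coda /z/ | onset /s/.
So the parse is miz.sam.
Syllable 2 is /sam/ with coda /m/, so it is closed.

closed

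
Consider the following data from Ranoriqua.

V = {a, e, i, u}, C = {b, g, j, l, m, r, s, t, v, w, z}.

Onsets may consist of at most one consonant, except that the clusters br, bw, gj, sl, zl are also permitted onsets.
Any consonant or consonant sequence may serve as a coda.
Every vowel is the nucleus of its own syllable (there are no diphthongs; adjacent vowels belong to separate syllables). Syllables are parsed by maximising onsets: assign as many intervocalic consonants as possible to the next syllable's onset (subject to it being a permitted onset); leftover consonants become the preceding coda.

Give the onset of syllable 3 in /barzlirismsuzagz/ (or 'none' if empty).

The vowels are a, i, i, u, a — 5 nuclei, so 5 syllables.
Between /a/ (V1) and /i/ (V2): /rzl/; trying suffixes from longest down, /zl/ is the first permitted one, so coda /r/ | onset /zl/.
Between /i/ (V2) and /i/ (V3): /r/ is a single consonant, so it becomes the next onset.
Between /i/ (V3) and /u/ (V4): /sms/; trying suffixes from longest down, /s/ is the first permitted one, so coda /sm/ | onset /s/.
Between /u/ (V4) and /a/ (V5): /z/ is a single consonant, so it becomes the next onset.
So the parse is bar.zli.rism.su.zagz.
Syllable 3 is /rism/: onset /r/, nucleus /i/, coda /sm/.

r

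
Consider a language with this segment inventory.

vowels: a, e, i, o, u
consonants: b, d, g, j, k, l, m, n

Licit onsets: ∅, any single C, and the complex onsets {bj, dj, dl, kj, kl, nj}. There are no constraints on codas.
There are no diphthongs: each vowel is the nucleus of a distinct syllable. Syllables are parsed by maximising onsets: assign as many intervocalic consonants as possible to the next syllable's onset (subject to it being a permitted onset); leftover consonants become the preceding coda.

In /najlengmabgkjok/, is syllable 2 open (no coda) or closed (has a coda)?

closed

The vowels are a, e, a, o — 4 nuclei, so 4 syllables.
Between /a/ (V1) and /e/ (V2): /jl/ splits as /j/ + /l/ (/l/ is the longest suffix that is a licit onset).
Between /e/ (V2) and /a/ (V3): /ngm/; trying suffixes from longest down, /m/ is the first permitted one, so coda /ng/ | onset /m/.
Between /a/ (V3) and /o/ (V4): /bgkj/; trying suffixes from longest down, /kj/ is the first permitted one, so coda /bg/ | onset /kj/.
Putting it together: naj.leng.mabg.kjok.
Syllable 2 is /leng/ with coda /ng/, so it is closed.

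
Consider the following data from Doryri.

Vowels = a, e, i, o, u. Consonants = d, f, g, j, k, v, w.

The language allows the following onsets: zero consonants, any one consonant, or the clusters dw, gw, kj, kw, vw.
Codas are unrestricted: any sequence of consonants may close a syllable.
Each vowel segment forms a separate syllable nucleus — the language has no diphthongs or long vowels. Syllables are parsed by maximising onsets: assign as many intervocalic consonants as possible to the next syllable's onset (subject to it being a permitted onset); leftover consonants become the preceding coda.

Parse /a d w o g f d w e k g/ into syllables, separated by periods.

Nuclei (vowels): a, o, e → 3 syllables.
/a…o/ gap (V1→V2): cluster /dw/ — /dw/ is itself a permitted onset, so the whole cluster goes right; preceding coda = ∅.
/o…e/ gap (V2→V3): cluster /gfdw/ — the longest permitted-onset suffix is /dw/; onset = /dw/, preceding coda = /gf/.

a.dwogf.dwekg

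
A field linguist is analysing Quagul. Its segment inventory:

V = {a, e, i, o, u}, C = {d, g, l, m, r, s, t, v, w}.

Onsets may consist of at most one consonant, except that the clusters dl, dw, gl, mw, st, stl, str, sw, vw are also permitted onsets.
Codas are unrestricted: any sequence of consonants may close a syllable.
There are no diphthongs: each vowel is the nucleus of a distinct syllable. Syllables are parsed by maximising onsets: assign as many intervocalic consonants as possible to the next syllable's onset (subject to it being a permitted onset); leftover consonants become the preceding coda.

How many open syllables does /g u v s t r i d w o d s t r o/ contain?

The vowels are u, i, o, o — 4 nuclei, so 4 syllables.
Between /u/ (V1) and /i/ (V2): /vstr/; trying suffixes from longest down, /str/ is the first permitted one, so coda /v/ | onset /str/.
Between /i/ (V2) and /o/ (V3): cluster /dw/ — /dw/ is itself a permitted onset, so the whole cluster goes right; preceding coda = ∅.
Between /o/ (V3) and /o/ (V4): cluster /dstr/ — the longest permitted-onset suffix is /str/; onset = /str/, preceding coda = /d/.
Putting it together: guv.stri.dwod.stro.
Classifying each syllable: /guv/ (closed), /stri/ (open), /dwod/ (closed), /stro/ (open).
Open syllables: 2.

2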